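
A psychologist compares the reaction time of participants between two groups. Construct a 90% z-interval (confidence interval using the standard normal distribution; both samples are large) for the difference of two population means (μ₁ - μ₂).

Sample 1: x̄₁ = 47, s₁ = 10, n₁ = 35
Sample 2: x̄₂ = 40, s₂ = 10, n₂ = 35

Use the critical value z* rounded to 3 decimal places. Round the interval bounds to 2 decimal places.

Both samples are large (n₁ = 35 ≥ 30, n₂ = 35 ≥ 30), so a z-interval for the difference of means applies.

Point estimate: x̄₁ - x̄₂ = 47 - 40 = 7

Standard error: SE = √(s₁²/n₁ + s₂²/n₂)
= √(10²/35 + 10²/35)
= √(2.857143 + 2.857143)
= 2.390457

For 90% confidence, z* = 1.645 (from standard normal table)
Margin of error: E = z* × SE = 1.645 × 2.390457 = 3.9323

Z-interval: (x̄₁ - x̄₂) ± E = 7 ± 3.9323 = (3.0677, 10.9323)

Rounded to 2 decimal places:

(3.07, 10.93)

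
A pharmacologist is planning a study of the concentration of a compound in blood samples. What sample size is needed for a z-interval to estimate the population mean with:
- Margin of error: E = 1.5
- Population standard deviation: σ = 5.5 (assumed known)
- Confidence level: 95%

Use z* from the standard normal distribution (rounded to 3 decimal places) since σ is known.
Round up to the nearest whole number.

Using z* since population σ is known (z-interval formula).

For 95% confidence, z* = 1.96 (from standard normal table)

Sample size formula for z-interval: n = (z*σ/E)²

n = (1.96 × 5.5 / 1.5)²
  = (7.186667)²
  = 51.6482

Round up to the nearest whole number: n = 52

52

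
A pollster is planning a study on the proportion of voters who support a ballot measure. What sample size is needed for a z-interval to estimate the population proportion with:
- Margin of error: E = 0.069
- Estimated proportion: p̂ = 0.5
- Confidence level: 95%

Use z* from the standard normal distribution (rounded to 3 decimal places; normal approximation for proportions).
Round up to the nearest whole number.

Using z* for proportion z-interval (normal approximation).

For 95% confidence, z* = 1.96 (from standard normal table)

Sample size formula for proportion z-interval: n = z*²p̂(1-p̂)/E²

n = 1.96² × 0.5 × 0.5 / 0.069²
  = 3.8416 × 0.25 / 0.004761
  = 201.7223

Round up to the nearest whole number: n = 202

202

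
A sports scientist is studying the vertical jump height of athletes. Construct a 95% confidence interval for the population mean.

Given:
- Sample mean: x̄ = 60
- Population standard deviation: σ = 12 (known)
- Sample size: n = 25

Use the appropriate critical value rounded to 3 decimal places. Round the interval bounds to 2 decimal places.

The population standard deviation σ is known, so use a z-interval (standard normal critical value).

For 95% confidence, z* = 1.96 (from standard normal table)

Standard error: SE = σ/√n = 12/√25 = 2.400000

Margin of error: E = z* × SE = 1.96 × 2.400000 = 4.7040

Z-interval: x̄ ± E = 60 ± 4.7040 = (55.2960, 64.7040)

Rounded to 2 decimal places:

(55.30, 64.70)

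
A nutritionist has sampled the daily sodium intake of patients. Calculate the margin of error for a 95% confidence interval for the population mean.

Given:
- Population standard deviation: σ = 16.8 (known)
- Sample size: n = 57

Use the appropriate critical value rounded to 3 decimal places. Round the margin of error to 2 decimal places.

The population standard deviation σ is known, so use the z-interval margin of error formula.

For 95% confidence, z* = 1.96 (from standard normal table)

Margin of error formula for z-interval: E = z* × σ/√n

E = 1.96 × 16.8/√57
  = 1.96 × 2.225214
  = 4.3614

Rounded to 2 decimal places:

4.36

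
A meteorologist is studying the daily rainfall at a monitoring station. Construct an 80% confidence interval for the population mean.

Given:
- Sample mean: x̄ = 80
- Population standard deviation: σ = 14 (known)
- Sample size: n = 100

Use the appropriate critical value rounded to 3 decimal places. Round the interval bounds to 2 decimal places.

The population standard deviation σ is known, so use a z-interval (standard normal critical value).

For 80% confidence, z* = 1.282 (from standard normal table)

Standard error: SE = σ/√n = 14/√100 = 1.400000

Margin of error: E = z* × SE = 1.282 × 1.400000 = 1.7948

Z-interval: x̄ ± E = 80 ± 1.7948 = (78.2052, 81.7948)

Rounded to 2 decimal places:

(78.21, 81.79)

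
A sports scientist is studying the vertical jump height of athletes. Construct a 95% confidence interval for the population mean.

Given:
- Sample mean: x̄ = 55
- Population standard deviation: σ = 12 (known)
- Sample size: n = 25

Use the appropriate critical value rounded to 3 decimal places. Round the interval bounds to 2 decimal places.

The population standard deviation σ is known, so use a z-interval (standard normal critical value).

For 95% confidence, z* = 1.96 (from standard normal table)

Standard error: SE = σ/√n = 12/√25 = 2.400000

Margin of error: E = z* × SE = 1.96 × 2.400000 = 4.7040

Z-interval: x̄ ± E = 55 ± 4.7040 = (50.2960, 59.7040)

Rounded to 2 decimal places:

(50.30, 59.70)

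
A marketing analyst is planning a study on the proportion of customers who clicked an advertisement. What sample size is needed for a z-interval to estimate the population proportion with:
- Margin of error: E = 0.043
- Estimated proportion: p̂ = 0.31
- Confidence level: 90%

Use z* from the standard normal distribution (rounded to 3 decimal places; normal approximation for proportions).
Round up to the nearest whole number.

Using z* for proportion z-interval (normal approximation).

For 90% confidence, z* = 1.645 (from standard normal table)

Sample size formula for proportion z-interval: n = z*²p̂(1-p̂)/E²

n = 1.645² × 0.31 × 0.69 / 0.043²
  = 2.706025 × 0.2139 / 0.001849
  = 313.0442

Round up to the nearest whole number: n = 314

314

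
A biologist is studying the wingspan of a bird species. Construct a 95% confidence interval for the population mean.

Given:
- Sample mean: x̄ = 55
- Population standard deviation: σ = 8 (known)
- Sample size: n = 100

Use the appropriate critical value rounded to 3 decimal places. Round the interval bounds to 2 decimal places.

The population standard deviation σ is known, so use a z-interval (standard normal critical value).

For 95% confidence, z* = 1.96 (from standard normal table)

Standard error: SE = σ/√n = 8/√100 = 0.800000

Margin of error: E = z* × SE = 1.96 × 0.800000 = 1.5680

Z-interval: x̄ ± E = 55 ± 1.5680 = (53.4320, 56.5680)

Rounded to 2 decimal places:

(53.43, 56.57)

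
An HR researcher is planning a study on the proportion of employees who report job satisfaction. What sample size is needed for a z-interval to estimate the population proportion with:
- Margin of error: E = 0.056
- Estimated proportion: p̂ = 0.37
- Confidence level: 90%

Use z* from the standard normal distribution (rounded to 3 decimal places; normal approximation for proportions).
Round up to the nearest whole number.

Using z* for proportion z-interval (normal approximation).

For 90% confidence, z* = 1.645 (from standard normal table)

Sample size formula for proportion z-interval: n = z*²p̂(1-p̂)/E²

n = 1.645² × 0.37 × 0.63 / 0.056²
  = 2.706025 × 0.2331 / 0.003136
  = 201.1398

Round up to the nearest whole number: n = 202

202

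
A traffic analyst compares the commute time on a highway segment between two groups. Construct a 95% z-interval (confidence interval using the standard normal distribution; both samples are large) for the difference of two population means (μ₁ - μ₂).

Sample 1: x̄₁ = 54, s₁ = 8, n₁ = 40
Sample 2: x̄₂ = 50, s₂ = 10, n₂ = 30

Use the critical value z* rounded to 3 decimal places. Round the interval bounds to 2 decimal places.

Both samples are large (n₁ = 40 ≥ 30, n₂ = 30 ≥ 30), so a z-interval for the difference of means applies.

Point estimate: x̄₁ - x̄₂ = 54 - 50 = 4

Standard error: SE = √(s₁²/n₁ + s₂²/n₂)
= √(8²/40 + 10²/30)
= √(1.600000 + 3.333333)
= 2.221111

For 95% confidence, z* = 1.96 (from standard normal table)
Margin of error: E = z* × SE = 1.96 × 2.221111 = 4.3534

Z-interval: (x̄₁ - x̄₂) ± E = 4 ± 4.3534 = (-0.3534, 8.3534)

Rounded to 2 decimal places:

(-0.35, 8.35)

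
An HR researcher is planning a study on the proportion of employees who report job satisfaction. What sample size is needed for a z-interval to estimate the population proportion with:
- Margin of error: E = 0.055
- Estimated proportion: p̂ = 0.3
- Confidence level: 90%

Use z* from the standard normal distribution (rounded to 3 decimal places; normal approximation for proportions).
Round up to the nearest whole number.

Using z* for proportion z-interval (normal approximation).

For 90% confidence, z* = 1.645 (from standard normal table)

Sample size formula for proportion z-interval: n = z*²p̂(1-p̂)/E²

n = 1.645² × 0.3 × 0.7 / 0.055²
  = 2.706025 × 0.21 / 0.003025
  = 187.8563

Round up to the nearest whole number: n = 188

188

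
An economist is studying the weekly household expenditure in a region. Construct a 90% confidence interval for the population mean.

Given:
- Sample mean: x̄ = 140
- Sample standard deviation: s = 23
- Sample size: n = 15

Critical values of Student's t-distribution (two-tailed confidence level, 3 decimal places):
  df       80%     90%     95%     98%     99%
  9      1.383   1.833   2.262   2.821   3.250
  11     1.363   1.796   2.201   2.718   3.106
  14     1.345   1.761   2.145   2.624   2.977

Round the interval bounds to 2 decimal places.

The population standard deviation σ is unknown (only the sample standard deviation s is given), so use a t-interval with df = n - 1 = 15 - 1 = 14.

For 90% confidence with df = 14, t* = 1.761 (from t-table)

Standard error: SE = s/√n = 23/√15 = 5.938574

Margin of error: E = t* × SE = 1.761 × 5.938574 = 10.4578

T-interval: x̄ ± E = 140 ± 10.4578 = (129.5422, 150.4578)

Rounded to 2 decimal places:

(129.54, 150.46)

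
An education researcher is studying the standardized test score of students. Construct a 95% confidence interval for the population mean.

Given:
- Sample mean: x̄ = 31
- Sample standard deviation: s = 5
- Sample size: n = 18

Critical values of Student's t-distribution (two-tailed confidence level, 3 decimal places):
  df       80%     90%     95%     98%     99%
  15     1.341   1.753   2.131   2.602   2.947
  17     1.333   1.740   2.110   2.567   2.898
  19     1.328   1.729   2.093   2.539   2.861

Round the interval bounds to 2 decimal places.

The population standard deviation σ is unknown (only the sample standard deviation s is given), so use a t-interval with df = n - 1 = 18 - 1 = 17.

For 95% confidence with df = 17, t* = 2.110 (from t-table)

Standard error: SE = s/√n = 5/√18 = 1.178511

Margin of error: E = t* × SE = 2.110 × 1.178511 = 2.4867

T-interval: x̄ ± E = 31 ± 2.4867 = (28.5133, 33.4867)

Rounded to 2 decimal places:

(28.51, 33.49)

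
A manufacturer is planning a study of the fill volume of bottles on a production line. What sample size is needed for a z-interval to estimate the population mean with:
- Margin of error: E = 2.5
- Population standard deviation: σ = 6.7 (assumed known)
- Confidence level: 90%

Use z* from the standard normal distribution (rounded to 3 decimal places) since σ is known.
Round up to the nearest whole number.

Using z* since population σ is known (z-interval formula).

For 90% confidence, z* = 1.645 (from standard normal table)

Sample size formula for z-interval: n = (z*σ/E)²

n = (1.645 × 6.7 / 2.5)²
  = (4.408600)²
  = 19.4358

Round up to the nearest whole number: n = 20

20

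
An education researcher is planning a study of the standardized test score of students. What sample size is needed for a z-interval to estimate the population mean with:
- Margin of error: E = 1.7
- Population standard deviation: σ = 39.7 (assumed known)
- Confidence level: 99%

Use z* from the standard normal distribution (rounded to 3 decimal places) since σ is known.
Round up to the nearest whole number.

Using z* since population σ is known (z-interval formula).

For 99% confidence, z* = 2.576 (from standard normal table)

Sample size formula for z-interval: n = (z*σ/E)²

n = (2.576 × 39.7 / 1.7)²
  = (60.157176)²
  = 3618.8859

Round up to the nearest whole number: n = 3619

3619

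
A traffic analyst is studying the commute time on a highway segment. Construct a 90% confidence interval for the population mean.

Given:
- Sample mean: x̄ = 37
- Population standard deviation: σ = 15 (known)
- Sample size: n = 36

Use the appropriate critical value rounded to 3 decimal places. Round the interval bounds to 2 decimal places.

The population standard deviation σ is known, so use a z-interval (standard normal critical value).

For 90% confidence, z* = 1.645 (from standard normal table)

Standard error: SE = σ/√n = 15/√36 = 2.500000

Margin of error: E = z* × SE = 1.645 × 2.500000 = 4.1125

Z-interval: x̄ ± E = 37 ± 4.1125 = (32.8875, 41.1125)

Rounded to 2 decimal places:

(32.89, 41.11)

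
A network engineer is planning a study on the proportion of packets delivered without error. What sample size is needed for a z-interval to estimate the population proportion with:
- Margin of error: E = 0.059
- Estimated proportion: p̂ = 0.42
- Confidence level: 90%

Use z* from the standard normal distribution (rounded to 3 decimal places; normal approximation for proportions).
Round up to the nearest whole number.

Using z* for proportion z-interval (normal approximation).

For 90% confidence, z* = 1.645 (from standard normal table)

Sample size formula for proportion z-interval: n = z*²p̂(1-p̂)/E²

n = 1.645² × 0.42 × 0.58 / 0.059²
  = 2.706025 × 0.2436 / 0.003481
  = 189.3673

Round up to the nearest whole number: n = 190

190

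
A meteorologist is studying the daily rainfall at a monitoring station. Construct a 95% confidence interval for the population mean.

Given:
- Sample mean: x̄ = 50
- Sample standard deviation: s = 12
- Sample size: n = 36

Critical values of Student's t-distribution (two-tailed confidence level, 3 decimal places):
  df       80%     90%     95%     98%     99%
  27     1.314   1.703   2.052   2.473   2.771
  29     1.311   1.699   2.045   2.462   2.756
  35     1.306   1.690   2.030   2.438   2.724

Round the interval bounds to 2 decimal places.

The population standard deviation σ is unknown (only the sample standard deviation s is given), so use a t-interval with df = n - 1 = 36 - 1 = 35.

For 95% confidence with df = 35, t* = 2.030 (from t-table)

Standard error: SE = s/√n = 12/√36 = 2.000000

Margin of error: E = t* × SE = 2.030 × 2.000000 = 4.0600

T-interval: x̄ ± E = 50 ± 4.0600 = (45.9400, 54.0600)

Rounded to 2 decimal places:

(45.94, 54.06)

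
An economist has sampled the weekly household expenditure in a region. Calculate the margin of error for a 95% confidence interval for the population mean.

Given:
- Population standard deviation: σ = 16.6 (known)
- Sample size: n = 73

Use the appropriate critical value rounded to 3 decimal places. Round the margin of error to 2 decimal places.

The population standard deviation σ is known, so use the z-interval margin of error formula.

For 95% confidence, z* = 1.96 (from standard normal table)

Margin of error formula for z-interval: E = z* × σ/√n

E = 1.96 × 16.6/√73
  = 1.96 × 1.942883
  = 3.8081

Rounded to 2 decimal places:

3.81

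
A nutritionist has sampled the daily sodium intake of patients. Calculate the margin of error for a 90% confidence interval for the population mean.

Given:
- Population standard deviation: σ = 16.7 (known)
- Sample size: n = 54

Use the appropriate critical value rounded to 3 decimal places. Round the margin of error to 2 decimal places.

The population standard deviation σ is known, so use the z-interval margin of error formula.

For 90% confidence, z* = 1.645 (from standard normal table)

Margin of error formula for z-interval: E = z* × σ/√n

E = 1.645 × 16.7/√54
  = 1.645 × 2.272582
  = 3.7384

Rounded to 2 decimal places:

3.74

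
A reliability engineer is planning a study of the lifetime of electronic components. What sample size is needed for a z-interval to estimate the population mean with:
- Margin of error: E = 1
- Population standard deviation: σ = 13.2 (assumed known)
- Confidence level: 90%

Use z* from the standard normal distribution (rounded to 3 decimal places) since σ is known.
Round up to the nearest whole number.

Using z* since population σ is known (z-interval formula).

For 90% confidence, z* = 1.645 (from standard normal table)

Sample size formula for z-interval: n = (z*σ/E)²

n = (1.645 × 13.2 / 1)²
  = (21.714000)²
  = 471.4978

Round up to the nearest whole number: n = 472

472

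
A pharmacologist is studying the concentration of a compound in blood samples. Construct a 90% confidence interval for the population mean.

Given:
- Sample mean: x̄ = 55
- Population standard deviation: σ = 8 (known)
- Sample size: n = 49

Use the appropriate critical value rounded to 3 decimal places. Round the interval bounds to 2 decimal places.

The population standard deviation σ is known, so use a z-interval (standard normal critical value).

For 90% confidence, z* = 1.645 (from standard normal table)

Standard error: SE = σ/√n = 8/√49 = 1.142857

Margin of error: E = z* × SE = 1.645 × 1.142857 = 1.8800

Z-interval: x̄ ± E = 55 ± 1.8800 = (53.1200, 56.8800)

Rounded to 2 decimal places:

(53.12, 56.88)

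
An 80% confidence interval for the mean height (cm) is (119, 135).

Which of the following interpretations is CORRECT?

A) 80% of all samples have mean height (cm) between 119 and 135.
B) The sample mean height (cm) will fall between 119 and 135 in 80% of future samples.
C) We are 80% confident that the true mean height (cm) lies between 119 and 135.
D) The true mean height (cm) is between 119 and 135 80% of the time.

A confidence interval represents our confidence in the procedure, not a probability statement about the parameter.

Key concept: If we repeated this sampling process many times and computed an 80% CI each time, about 80% of those intervals would contain the true population parameter.

For this specific interval (119, 135):
- Midpoint (point estimate): 127
- Margin of error: 8

The correct interpretation is the one stating confidence that the true parameter lies in the interval — option C.

C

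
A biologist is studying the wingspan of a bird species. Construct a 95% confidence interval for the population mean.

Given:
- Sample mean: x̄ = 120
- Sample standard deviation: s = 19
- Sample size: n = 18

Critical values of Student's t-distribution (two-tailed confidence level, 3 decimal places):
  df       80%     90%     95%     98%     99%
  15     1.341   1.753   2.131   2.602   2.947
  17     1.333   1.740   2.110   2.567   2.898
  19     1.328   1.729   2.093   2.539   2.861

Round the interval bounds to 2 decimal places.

The population standard deviation σ is unknown (only the sample standard deviation s is given), so use a t-interval with df = n - 1 = 18 - 1 = 17.

For 95% confidence with df = 17, t* = 2.110 (from t-table)

Standard error: SE = s/√n = 19/√18 = 4.478343

Margin of error: E = t* × SE = 2.110 × 4.478343 = 9.4493

T-interval: x̄ ± E = 120 ± 9.4493 = (110.5507, 129.4493)

Rounded to 2 decimal places:

(110.55, 129.45)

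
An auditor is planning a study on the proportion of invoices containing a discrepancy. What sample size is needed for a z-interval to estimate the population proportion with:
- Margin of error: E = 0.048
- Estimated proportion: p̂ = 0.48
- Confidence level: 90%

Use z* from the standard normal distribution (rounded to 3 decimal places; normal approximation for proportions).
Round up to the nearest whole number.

Using z* for proportion z-interval (normal approximation).

For 90% confidence, z* = 1.645 (from standard normal table)

Sample size formula for proportion z-interval: n = z*²p̂(1-p̂)/E²

n = 1.645² × 0.48 × 0.52 / 0.048²
  = 2.706025 × 0.2496 / 0.002304
  = 293.1527

Round up to the nearest whole number: n = 294

294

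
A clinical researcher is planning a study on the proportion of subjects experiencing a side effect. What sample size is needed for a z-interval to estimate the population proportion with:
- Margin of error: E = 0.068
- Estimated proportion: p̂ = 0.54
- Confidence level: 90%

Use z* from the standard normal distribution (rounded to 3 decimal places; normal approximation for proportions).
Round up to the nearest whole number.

Using z* for proportion z-interval (normal approximation).

For 90% confidence, z* = 1.645 (from standard normal table)

Sample size formula for proportion z-interval: n = z*²p̂(1-p̂)/E²

n = 1.645² × 0.54 × 0.46 / 0.068²
  = 2.706025 × 0.2484 / 0.004624
  = 145.3669

Round up to the nearest whole number: n = 146

146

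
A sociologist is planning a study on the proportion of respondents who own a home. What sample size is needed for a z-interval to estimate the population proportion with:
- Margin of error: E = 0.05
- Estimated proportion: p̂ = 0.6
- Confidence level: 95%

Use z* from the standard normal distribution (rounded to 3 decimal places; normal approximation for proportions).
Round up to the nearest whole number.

Using z* for proportion z-interval (normal approximation).

For 95% confidence, z* = 1.96 (from standard normal table)

Sample size formula for proportion z-interval: n = z*²p̂(1-p̂)/E²

n = 1.96² × 0.6 × 0.4 / 0.05²
  = 3.8416 × 0.24 / 0.0025
  = 368.7936

Round up to the nearest whole number: n = 369

369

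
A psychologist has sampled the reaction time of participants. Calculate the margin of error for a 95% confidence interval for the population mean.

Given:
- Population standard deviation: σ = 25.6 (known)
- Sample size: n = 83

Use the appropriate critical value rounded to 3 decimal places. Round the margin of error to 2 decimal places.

The population standard deviation σ is known, so use the z-interval margin of error formula.

For 95% confidence, z* = 1.96 (from standard normal table)

Margin of error formula for z-interval: E = z* × σ/√n

E = 1.96 × 25.6/√83
  = 1.96 × 2.809965
  = 5.5075

Rounded to 2 decimal places:

5.51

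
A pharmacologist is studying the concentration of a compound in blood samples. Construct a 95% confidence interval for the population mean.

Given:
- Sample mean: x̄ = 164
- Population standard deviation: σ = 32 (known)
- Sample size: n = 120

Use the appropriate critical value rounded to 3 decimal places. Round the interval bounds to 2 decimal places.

The population standard deviation σ is known, so use a z-interval (standard normal critical value).

For 95% confidence, z* = 1.96 (from standard normal table)

Standard error: SE = σ/√n = 32/√120 = 2.921187

Margin of error: E = z* × SE = 1.96 × 2.921187 = 5.7255

Z-interval: x̄ ± E = 164 ± 5.7255 = (158.2745, 169.7255)

Rounded to 2 decimal places:

(158.27, 169.73)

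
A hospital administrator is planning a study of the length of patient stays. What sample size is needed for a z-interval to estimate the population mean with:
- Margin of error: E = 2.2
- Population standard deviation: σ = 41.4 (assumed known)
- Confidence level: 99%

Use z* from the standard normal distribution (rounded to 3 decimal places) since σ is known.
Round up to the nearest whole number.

Using z* since population σ is known (z-interval formula).

For 99% confidence, z* = 2.576 (from standard normal table)

Sample size formula for z-interval: n = (z*σ/E)²

n = (2.576 × 41.4 / 2.2)²
  = (48.475636)²
  = 2349.8873

Round up to the nearest whole number: n = 2350

2350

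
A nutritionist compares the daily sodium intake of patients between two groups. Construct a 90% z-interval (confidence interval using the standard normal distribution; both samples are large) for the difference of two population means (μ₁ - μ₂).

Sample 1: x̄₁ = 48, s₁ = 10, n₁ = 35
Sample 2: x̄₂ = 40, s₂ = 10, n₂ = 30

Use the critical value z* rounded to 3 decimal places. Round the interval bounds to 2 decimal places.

Both samples are large (n₁ = 35 ≥ 30, n₂ = 30 ≥ 30), so a z-interval for the difference of means applies.

Point estimate: x̄₁ - x̄₂ = 48 - 40 = 8

Standard error: SE = √(s₁²/n₁ + s₂²/n₂)
= √(10²/35 + 10²/30)
= √(2.857143 + 3.333333)
= 2.488067

For 90% confidence, z* = 1.645 (from standard normal table)
Margin of error: E = z* × SE = 1.645 × 2.488067 = 4.0929

Z-interval: (x̄₁ - x̄₂) ± E = 8 ± 4.0929 = (3.9071, 12.0929)

Rounded to 2 decimal places:

(3.91, 12.09)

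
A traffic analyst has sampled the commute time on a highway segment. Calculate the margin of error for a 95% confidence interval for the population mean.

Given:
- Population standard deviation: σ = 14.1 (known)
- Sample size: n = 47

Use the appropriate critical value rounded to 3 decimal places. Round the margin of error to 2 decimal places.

The population standard deviation σ is known, so use the z-interval margin of error formula.

For 95% confidence, z* = 1.96 (from standard normal table)

Margin of error formula for z-interval: E = z* × σ/√n

E = 1.96 × 14.1/√47
  = 1.96 × 2.056696
  = 4.0311

Rounded to 2 decimal places:

4.03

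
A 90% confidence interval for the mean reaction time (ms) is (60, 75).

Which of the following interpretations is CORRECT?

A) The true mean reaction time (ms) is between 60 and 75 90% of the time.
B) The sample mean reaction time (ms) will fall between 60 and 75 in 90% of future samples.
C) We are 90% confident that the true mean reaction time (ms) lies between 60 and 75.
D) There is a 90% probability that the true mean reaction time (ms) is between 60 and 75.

A confidence interval represents our confidence in the procedure, not a probability statement about the parameter.

Key concept: If we repeated this sampling process many times and computed a 90% CI each time, about 90% of those intervals would contain the true population parameter.

For this specific interval (60, 75):
- Midpoint (point estimate): 67.5
- Margin of error: 7.5

The correct interpretation is the one stating confidence that the true parameter lies in the interval — option C.

C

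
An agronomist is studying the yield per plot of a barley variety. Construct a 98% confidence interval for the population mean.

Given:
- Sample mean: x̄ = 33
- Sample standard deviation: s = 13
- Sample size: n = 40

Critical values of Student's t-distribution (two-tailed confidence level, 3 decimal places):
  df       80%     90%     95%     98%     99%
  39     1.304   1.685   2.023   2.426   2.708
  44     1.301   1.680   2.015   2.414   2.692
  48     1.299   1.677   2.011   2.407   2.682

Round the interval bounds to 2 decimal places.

The population standard deviation σ is unknown (only the sample standard deviation s is given), so use a t-interval with df = n - 1 = 40 - 1 = 39.

For 98% confidence with df = 39, t* = 2.426 (from t-table)

Standard error: SE = s/√n = 13/√40 = 2.055480

Margin of error: E = t* × SE = 2.426 × 2.055480 = 4.9866

T-interval: x̄ ± E = 33 ± 4.9866 = (28.0134, 37.9866)

Rounded to 2 decimal places:

(28.01, 37.99)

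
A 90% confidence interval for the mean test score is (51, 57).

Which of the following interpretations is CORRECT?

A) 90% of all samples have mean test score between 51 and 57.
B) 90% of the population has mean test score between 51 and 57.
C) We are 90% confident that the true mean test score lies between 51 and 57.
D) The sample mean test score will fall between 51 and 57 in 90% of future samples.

A confidence interval represents our confidence in the procedure, not a probability statement about the parameter.

Key concept: If we repeated this sampling process many times and computed a 90% CI each time, about 90% of those intervals would contain the true population parameter.

For this specific interval (51, 57):
- Midpoint (point estimate): 54
- Margin of error: 3

The correct interpretation is the one stating confidence that the true parameter lies in the interval — option C.

C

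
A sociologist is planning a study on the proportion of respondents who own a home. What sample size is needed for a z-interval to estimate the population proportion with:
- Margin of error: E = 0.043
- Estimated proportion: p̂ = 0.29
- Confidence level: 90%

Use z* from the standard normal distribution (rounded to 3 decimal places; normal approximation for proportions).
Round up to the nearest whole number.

Using z* for proportion z-interval (normal approximation).

For 90% confidence, z* = 1.645 (from standard normal table)

Sample size formula for proportion z-interval: n = z*²p̂(1-p̂)/E²

n = 1.645² × 0.29 × 0.71 / 0.043²
  = 2.706025 × 0.2059 / 0.001849
  = 301.3362

Round up to the nearest whole number: n = 302

302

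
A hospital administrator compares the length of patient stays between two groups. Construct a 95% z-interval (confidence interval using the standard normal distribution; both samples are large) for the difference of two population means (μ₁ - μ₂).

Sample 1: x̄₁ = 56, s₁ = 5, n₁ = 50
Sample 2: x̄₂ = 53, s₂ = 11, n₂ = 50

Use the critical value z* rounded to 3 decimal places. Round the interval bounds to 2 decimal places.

Both samples are large (n₁ = 50 ≥ 30, n₂ = 50 ≥ 30), so a z-interval for the difference of means applies.

Point estimate: x̄₁ - x̄₂ = 56 - 53 = 3

Standard error: SE = √(s₁²/n₁ + s₂²/n₂)
= √(5²/50 + 11²/50)
= √(0.500000 + 2.420000)
= 1.708801

For 95% confidence, z* = 1.96 (from standard normal table)
Margin of error: E = z* × SE = 1.96 × 1.708801 = 3.3492

Z-interval: (x̄₁ - x̄₂) ± E = 3 ± 3.3492 = (-0.3492, 6.3492)

Rounded to 2 decimal places:

(-0.35, 6.35)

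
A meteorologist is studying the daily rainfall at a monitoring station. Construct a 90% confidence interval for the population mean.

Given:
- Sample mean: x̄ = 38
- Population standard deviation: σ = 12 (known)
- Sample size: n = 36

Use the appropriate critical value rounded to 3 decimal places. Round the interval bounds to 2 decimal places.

The population standard deviation σ is known, so use a z-interval (standard normal critical value).

For 90% confidence, z* = 1.645 (from standard normal table)

Standard error: SE = σ/√n = 12/√36 = 2.000000

Margin of error: E = z* × SE = 1.645 × 2.000000 = 3.2900

Z-interval: x̄ ± E = 38 ± 3.2900 = (34.7100, 41.2900)

Rounded to 2 decimal places:

(34.71, 41.29)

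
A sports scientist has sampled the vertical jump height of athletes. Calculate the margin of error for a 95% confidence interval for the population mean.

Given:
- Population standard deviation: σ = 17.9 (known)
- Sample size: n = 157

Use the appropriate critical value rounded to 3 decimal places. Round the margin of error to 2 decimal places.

The population standard deviation σ is known, so use the z-interval margin of error formula.

For 95% confidence, z* = 1.96 (from standard normal table)

Margin of error formula for z-interval: E = z* × σ/√n

E = 1.96 × 17.9/√157
  = 1.96 × 1.428576
  = 2.8000

Rounded to 2 decimal places:

2.80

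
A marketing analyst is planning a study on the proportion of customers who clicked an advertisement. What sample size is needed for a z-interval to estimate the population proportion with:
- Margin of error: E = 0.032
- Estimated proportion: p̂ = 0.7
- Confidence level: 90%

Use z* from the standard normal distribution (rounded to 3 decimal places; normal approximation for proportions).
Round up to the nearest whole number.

Using z* for proportion z-interval (normal approximation).

For 90% confidence, z* = 1.645 (from standard normal table)

Sample size formula for proportion z-interval: n = z*²p̂(1-p̂)/E²

n = 1.645² × 0.7 × 0.3 / 0.032²
  = 2.706025 × 0.21 / 0.001024
  = 554.9465

Round up to the nearest whole number: n = 555

555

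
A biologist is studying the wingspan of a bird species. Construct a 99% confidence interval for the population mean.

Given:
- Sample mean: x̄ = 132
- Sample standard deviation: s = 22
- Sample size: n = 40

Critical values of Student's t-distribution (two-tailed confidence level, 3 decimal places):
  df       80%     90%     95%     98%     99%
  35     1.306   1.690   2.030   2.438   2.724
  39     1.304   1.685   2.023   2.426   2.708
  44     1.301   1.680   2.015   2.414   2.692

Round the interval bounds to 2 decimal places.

The population standard deviation σ is unknown (only the sample standard deviation s is given), so use a t-interval with df = n - 1 = 40 - 1 = 39.

For 99% confidence with df = 39, t* = 2.708 (from t-table)

Standard error: SE = s/√n = 22/√40 = 3.478505

Margin of error: E = t* × SE = 2.708 × 3.478505 = 9.4198

T-interval: x̄ ± E = 132 ± 9.4198 = (122.5802, 141.4198)

Rounded to 2 decimal places:

(122.58, 141.42)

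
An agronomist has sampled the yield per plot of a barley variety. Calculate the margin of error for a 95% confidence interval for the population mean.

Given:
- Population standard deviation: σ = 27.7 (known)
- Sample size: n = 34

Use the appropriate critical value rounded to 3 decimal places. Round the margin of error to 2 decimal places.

The population standard deviation σ is known, so use the z-interval margin of error formula.

For 95% confidence, z* = 1.96 (from standard normal table)

Margin of error formula for z-interval: E = z* × σ/√n

E = 1.96 × 27.7/√34
  = 1.96 × 4.750511
  = 9.3110

Rounded to 2 decimal places:

9.31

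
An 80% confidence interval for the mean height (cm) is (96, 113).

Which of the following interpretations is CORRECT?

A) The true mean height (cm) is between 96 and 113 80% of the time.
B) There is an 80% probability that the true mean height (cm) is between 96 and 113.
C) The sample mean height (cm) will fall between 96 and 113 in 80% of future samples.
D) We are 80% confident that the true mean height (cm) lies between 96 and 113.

A confidence interval represents our confidence in the procedure, not a probability statement about the parameter.

Key concept: If we repeated this sampling process many times and computed an 80% CI each time, about 80% of those intervals would contain the true population parameter.

For this specific interval (96, 113):
- Midpoint (point estimate): 104.5
- Margin of error: 8.5

The correct interpretation is the one stating confidence that the true parameter lies in the interval — option D.

D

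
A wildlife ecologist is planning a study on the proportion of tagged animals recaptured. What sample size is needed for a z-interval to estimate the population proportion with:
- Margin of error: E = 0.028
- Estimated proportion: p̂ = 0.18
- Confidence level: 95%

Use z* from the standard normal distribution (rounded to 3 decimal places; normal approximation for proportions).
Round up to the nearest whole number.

Using z* for proportion z-interval (normal approximation).

For 95% confidence, z* = 1.96 (from standard normal table)

Sample size formula for proportion z-interval: n = z*²p̂(1-p̂)/E²

n = 1.96² × 0.18 × 0.82 / 0.028²
  = 3.8416 × 0.1476 / 0.000784
  = 723.2400

Round up to the nearest whole number: n = 724

724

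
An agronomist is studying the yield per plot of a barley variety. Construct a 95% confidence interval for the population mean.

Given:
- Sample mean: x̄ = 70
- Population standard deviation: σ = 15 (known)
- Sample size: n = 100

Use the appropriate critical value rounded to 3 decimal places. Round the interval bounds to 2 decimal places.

The population standard deviation σ is known, so use a z-interval (standard normal critical value).

For 95% confidence, z* = 1.96 (from standard normal table)

Standard error: SE = σ/√n = 15/√100 = 1.500000

Margin of error: E = z* × SE = 1.96 × 1.500000 = 2.9400

Z-interval: x̄ ± E = 70 ± 2.9400 = (67.0600, 72.9400)

Rounded to 2 decimal places:

(67.06, 72.94)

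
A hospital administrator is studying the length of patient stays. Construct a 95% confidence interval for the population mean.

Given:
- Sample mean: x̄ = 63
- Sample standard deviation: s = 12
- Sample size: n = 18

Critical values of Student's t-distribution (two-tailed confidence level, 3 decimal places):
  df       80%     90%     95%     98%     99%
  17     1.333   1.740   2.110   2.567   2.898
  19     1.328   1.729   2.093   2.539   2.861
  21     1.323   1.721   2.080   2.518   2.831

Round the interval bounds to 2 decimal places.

The population standard deviation σ is unknown (only the sample standard deviation s is given), so use a t-interval with df = n - 1 = 18 - 1 = 17.

For 95% confidence with df = 17, t* = 2.110 (from t-table)

Standard error: SE = s/√n = 12/√18 = 2.828427

Margin of error: E = t* × SE = 2.110 × 2.828427 = 5.9680

T-interval: x̄ ± E = 63 ± 5.9680 = (57.0320, 68.9680)

Rounded to 2 decimal places:

(57.03, 68.97)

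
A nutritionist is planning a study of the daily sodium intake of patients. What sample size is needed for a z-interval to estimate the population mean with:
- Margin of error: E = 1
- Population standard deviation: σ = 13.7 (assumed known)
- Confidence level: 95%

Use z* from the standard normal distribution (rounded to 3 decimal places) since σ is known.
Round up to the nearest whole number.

Using z* since population σ is known (z-interval formula).

For 95% confidence, z* = 1.96 (from standard normal table)

Sample size formula for z-interval: n = (z*σ/E)²

n = (1.96 × 13.7 / 1)²
  = (26.852000)²
  = 721.0299

Round up to the nearest whole number: n = 722

722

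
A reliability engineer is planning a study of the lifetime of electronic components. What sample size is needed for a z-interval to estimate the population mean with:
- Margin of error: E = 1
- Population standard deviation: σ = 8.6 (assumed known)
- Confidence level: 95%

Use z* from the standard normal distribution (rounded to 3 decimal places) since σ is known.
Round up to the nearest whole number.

Using z* since population σ is known (z-interval formula).

For 95% confidence, z* = 1.96 (from standard normal table)

Sample size formula for z-interval: n = (z*σ/E)²

n = (1.96 × 8.6 / 1)²
  = (16.856000)²
  = 284.1247

Round up to the nearest whole number: n = 285

285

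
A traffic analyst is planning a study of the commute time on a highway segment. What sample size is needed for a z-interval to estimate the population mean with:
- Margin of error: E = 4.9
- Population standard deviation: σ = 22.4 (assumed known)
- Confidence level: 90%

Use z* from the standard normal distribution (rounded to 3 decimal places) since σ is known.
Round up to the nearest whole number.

Using z* since population σ is known (z-interval formula).

For 90% confidence, z* = 1.645 (from standard normal table)

Sample size formula for z-interval: n = (z*σ/E)²

n = (1.645 × 22.4 / 4.9)²
  = (7.520000)²
  = 56.5504

Round up to the nearest whole number: n = 57

57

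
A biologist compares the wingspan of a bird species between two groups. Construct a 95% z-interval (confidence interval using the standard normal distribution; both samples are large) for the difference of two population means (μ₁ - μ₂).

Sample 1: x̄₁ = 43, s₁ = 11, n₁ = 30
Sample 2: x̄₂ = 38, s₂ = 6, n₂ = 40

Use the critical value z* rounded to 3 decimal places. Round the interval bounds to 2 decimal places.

Both samples are large (n₁ = 30 ≥ 30, n₂ = 40 ≥ 30), so a z-interval for the difference of means applies.

Point estimate: x̄₁ - x̄₂ = 43 - 38 = 5

Standard error: SE = √(s₁²/n₁ + s₂²/n₂)
= √(11²/30 + 6²/40)
= √(4.033333 + 0.900000)
= 2.221111

For 95% confidence, z* = 1.96 (from standard normal table)
Margin of error: E = z* × SE = 1.96 × 2.221111 = 4.3534

Z-interval: (x̄₁ - x̄₂) ± E = 5 ± 4.3534 = (0.6466, 9.3534)

Rounded to 2 decimal places:

(0.65, 9.35)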